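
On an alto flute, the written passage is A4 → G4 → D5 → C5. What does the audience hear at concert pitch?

E4 D4 A4 G4

Written C4 on the alto flute sounds as G3, a perfect fourth lower; apply that shift to every note.
A4 gives E4
G4 gives D4
D5 gives A4
C5 gives G4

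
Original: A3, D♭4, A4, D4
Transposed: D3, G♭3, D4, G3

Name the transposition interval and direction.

down a perfect fifth

Take the first pair: A3 → D3. A to D spans 5 letter names, so the interval is some kind of fifth.
D3 to A3 is 7 semitones, which makes it a perfect fifth; the second version is lower, so the direction is down.
Checking another pair — D4 → G3 — gives the same interval.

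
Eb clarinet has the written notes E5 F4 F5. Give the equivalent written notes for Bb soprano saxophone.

First find concert pitch: the Eb clarinet sounds a minor third above written, so E5 F4 F5 sounds G5 Ab4 Ab5.
Then write for Bb soprano saxophone: it sounds a major second below written, so the part must be a major second above concert.
G5 → A5
Ab4 → Bb4
Ab5 → Bb5

A5 Bb4 Bb5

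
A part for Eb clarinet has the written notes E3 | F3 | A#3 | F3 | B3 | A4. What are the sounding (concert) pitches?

G3 Ab3 C#4 Ab3 D4 C5

Written C4 on the Eb clarinet sounds as Eb4, a minor third higher; apply that shift to every note.
E3 -> G3
F3 -> Ab3
A#3 -> C#4
F3 -> Ab3
B3 -> D4
A4 -> C5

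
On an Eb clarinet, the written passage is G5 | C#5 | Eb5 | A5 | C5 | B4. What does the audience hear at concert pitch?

Bb5 E5 Gb5 C6 Eb5 D5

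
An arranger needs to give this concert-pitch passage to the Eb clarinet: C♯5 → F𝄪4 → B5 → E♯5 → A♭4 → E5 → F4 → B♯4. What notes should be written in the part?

A#4 D##4 G#5 C##5 F4 C#5 D4 G##4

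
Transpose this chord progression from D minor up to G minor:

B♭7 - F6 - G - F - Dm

Eb7 Bb6 C Bb Gm

D minor up to G minor is a perfect fourth; each chord root moves by that interval while the quality stays the same.
B♭7: root B♭ up a perfect fourth → Eb, giving Eb7.
F6: root F up a perfect fourth → Bb, giving Bb6.
G: root G up a perfect fourth → C, giving C.
F: root F up a perfect fourth → Bb, giving Bb.
Dm: root D up a perfect fourth → G, giving Gm.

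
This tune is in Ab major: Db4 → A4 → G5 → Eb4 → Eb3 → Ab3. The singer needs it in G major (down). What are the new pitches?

C4 G#4 F#5 D4 D3 G3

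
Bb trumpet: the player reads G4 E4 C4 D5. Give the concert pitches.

F4 D4 Bb3 C5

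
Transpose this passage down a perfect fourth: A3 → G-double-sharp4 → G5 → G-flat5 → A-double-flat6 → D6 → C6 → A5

A3 to E3
G##4 to D##4
G5 to D5
Gb5 to Db5
Abb6 to Ebb6
D6 to A5
C6 to G5
A5 to E5

E3 D##4 D5 Db5 Ebb6 A5 G5 E5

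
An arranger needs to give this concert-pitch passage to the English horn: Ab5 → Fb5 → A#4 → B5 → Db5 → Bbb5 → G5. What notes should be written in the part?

Eb6 Cb6 E#5 F#6 Ab5 Fb6 D6

Written C4 sounds as F3 on the English horn, so concert pitches are written a perfect fifth up.
Ab5 becomes Eb6
Fb5 becomes Cb6
A#4 becomes E#5
B5 becomes F#6
Db5 becomes Ab5
Bbb5 becomes Fb6
G5 becomes D6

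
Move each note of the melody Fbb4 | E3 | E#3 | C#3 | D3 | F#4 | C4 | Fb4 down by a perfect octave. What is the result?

Fbb3 E2 E#2 C#2 D2 F#3 C3 Fb3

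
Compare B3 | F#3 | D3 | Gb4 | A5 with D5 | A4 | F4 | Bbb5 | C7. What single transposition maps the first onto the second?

up a minor tenth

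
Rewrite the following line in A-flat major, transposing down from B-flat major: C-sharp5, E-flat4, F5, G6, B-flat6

B4 Db4 Eb5 F6 Ab6

B-flat major to A-flat major down is a major second, so every note moves down by that interval.
C#5 → B4
Eb4 → Db4
F5 → Eb5
G6 → F6
Bb6 → Ab6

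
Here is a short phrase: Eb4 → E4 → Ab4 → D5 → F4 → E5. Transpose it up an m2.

Fb4 F4 Bbb4 Eb5 Gb4 F5

Eb4 to Fb4
E4 to F4
Ab4 to Bbb4
D5 to Eb5
F4 to Gb4
E5 to F5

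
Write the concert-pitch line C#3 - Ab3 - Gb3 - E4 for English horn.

G#3 Eb4 Db4 B4

Written C4 sounds as F3 on the English horn, so concert pitches are written a perfect fifth up.
C#3 to G#3
Ab3 to Eb4
Gb3 to Db4
E4 to B4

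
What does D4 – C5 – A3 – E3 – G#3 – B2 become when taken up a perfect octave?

D5 C6 A4 E4 G#4 B3

D4 becomes D5
C5 becomes C6
A3 becomes A4
E3 becomes E4
G#3 becomes G#4
B2 becomes B3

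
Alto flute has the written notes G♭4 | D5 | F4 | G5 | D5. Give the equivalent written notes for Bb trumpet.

Eb4 B4 D4 E5 B4

First find concert pitch: the alto flute sounds a perfect fourth below written, so G♭4 D5 F4 G5 D5 sounds Db4 A4 C4 D5 A4.
Then write for Bb trumpet: it sounds a major second below written, so the part must be a major second above concert.
Db4 → Eb4
A4 → B4
C4 → D4
D5 → E5
A4 → B4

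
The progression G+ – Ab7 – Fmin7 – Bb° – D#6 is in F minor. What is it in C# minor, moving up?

F minor up to C# minor is an augmented fifth; each chord root moves by that interval while the quality stays the same.
G+: root G up an augmented fifth → D#, giving D#+.
Ab7: root Ab up an augmented fifth → E, giving E7.
Fmin7: root F up an augmented fifth → C#, giving C#min7.
Bb°: root Bb up an augmented fifth → F#, giving F#°.
D#6: root D# up an augmented fifth → A##, giving A##6.

D#+ E7 C#min7 F#° A##6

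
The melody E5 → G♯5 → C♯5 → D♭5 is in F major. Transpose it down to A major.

G#4 B#4 E#4 F4

From F down to A is a minor sixth; apply that to each pitch.
E5 gives G#4
G#5 gives B#4
C#5 gives E#4
Db5 gives F4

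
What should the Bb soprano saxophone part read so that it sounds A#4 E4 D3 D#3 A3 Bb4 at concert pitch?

B#4 F#4 E3 E#3 B3 C5

Written C4 sounds as Bb3 on the Bb soprano saxophone, so concert pitches are written a major second up.
A#4 -> B#4
E4 -> F#4
D3 -> E3
D#3 -> E#3
A3 -> B3
Bb4 -> C5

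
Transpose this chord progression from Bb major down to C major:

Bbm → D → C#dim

Cm E D#dim

Bb major down to C major is a minor seventh; each chord root moves by that interval while the quality stays the same.
Bbm: root Bb down a minor seventh → C, giving Cm.
D: root D down a minor seventh → E, giving E.
C#dim: root C# down a minor seventh → D#, giving D#dim.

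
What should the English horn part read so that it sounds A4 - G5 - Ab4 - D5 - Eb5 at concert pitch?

Written C4 sounds as F3 on the English horn, so concert pitches are written a perfect fifth up.
A4 gives E5
G5 gives D6
Ab4 gives Eb5
D5 gives A5
Eb5 gives Bb5

E5 D6 Eb5 A5 Bb5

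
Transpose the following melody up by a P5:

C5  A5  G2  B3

C5 gives G5
A5 gives E6
G2 gives D3
B3 gives F#4

G5 E6 D3 F#4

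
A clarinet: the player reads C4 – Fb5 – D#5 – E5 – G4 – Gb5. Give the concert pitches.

A3 Db5 B#4 C#5 E4 Eb5

The A clarinet sounds a minor third below written, so transpose each written note down a minor third.
C4 becomes A3
Fb5 becomes Db5
D#5 becomes B#4
E5 becomes C#5
G4 becomes E4
Gb5 becomes Eb5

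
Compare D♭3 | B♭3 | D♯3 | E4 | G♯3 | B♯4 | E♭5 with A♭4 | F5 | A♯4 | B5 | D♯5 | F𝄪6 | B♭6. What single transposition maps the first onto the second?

up a perfect twelfth

Take the first pair: Db3 → Ab4. D to A spans 12 letter names, so the interval is some kind of twelfth.
Db3 to Ab4 is 19 semitones, which makes it a perfect twelfth; the second version is higher, so the direction is up.
Checking another pair — Eb5 → Bb6 — gives the same interval.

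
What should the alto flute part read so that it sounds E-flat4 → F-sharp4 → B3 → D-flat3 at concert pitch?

Ab4 B4 E4 Gb3

Written C4 sounds as G3 on the alto flute, so concert pitches are written a perfect fourth up.
Eb4 -> Ab4
F#4 -> B4
B3 -> E4
Db3 -> Gb3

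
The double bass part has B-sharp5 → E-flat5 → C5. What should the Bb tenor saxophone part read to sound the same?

C##6 F5 D5

First find concert pitch: the double bass sounds a perfect octave below written, so B-sharp5 E-flat5 C5 sounds B#4 Eb4 C4.
Then write for Bb tenor saxophone: it sounds a major ninth below written, so the part must be a major ninth above concert.
B#4 → C##6
Eb4 → F5
C4 → D5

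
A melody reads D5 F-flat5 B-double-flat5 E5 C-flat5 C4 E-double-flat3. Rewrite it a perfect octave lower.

A perfect octave down from D5 gives D4.
Fb5 down a perfect octave is Fb4.
A perfect octave down from Bbb5 gives Bbb4.
E5: an octave down reaches E, and 12 semitones makes it E4.
A perfect octave down from Cb5 gives Cb4.
C4 down a perfect octave is C3.
A perfect octave down from Ebb3 gives Ebb2.

D4 Fb4 Bbb4 E4 Cb4 C3 Ebb2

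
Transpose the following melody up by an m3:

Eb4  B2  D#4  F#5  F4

Gb4 D3 F#4 A5 Ab4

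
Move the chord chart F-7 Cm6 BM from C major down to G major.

C-7 Gm6 F#M

C major down to G major is a perfect fourth; each chord root moves by that interval while the quality stays the same.
F-7: root F down a perfect fourth → C, giving C-7.
Cm6: root C down a perfect fourth → G, giving Gm6.
BM: root B down a perfect fourth → F#, giving F#M.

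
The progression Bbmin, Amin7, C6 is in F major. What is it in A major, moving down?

Dmin C#min7 E6

F major down to A major is a minor sixth; each chord root moves by that interval while the quality stays the same.
Bbmin: root Bb down a minor sixth → D, giving Dmin.
Amin7: root A down a minor sixth → C#, giving C#min7.
C6: root C down a minor sixth → E, giving E6.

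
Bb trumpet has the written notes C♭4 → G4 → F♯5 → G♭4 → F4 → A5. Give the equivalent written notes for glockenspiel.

Bbb1 F2 E3 Fb2 Eb2 G3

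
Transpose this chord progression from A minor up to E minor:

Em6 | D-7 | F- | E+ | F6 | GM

Bm6 A-7 C- B+ C6 DM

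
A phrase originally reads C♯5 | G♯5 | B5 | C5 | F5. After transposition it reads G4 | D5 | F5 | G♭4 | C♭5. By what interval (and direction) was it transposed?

down an augmented fourth

Take the first pair: C#5 → G4. C to G spans 4 letter names, so the interval is some kind of fourth.
G4 to C#5 is 6 semitones, which makes it an augmented fourth; the second version is lower, so the direction is down.
Checking another pair — F5 → Cb5 — gives the same interval.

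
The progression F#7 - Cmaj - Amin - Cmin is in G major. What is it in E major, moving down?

D#7 Amaj F#min Amin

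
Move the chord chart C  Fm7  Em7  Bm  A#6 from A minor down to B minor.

D Gm7 F#m7 C#m B#6

A minor down to B minor is a minor seventh; each chord root moves by that interval while the quality stays the same.
C: root C down a minor seventh → D, giving D.
Fm7: root F down a minor seventh → G, giving Gm7.
Em7: root E down a minor seventh → F#, giving F#m7.
Bm: root B down a minor seventh → C#, giving C#m.
A#6: root A# down a minor seventh → B#, giving B#6.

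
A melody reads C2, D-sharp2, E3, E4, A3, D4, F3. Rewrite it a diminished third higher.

Ebb2 F2 Gb3 Gb4 Cb4 Fb4 Abb3

C2 to Ebb2
D#2 to F2
E3 to Gb3
E4 to Gb4
A3 to Cb4
D4 to Fb4
F3 to Abb3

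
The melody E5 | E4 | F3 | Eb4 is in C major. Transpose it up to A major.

C#6 C#5 D4 C5

C major to A major up is a major sixth, so every note moves up by that interval.
E5 to C#6
E4 to C#5
F3 to D4
Eb4 to C5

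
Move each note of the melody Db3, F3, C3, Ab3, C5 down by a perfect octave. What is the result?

Db2 F2 C2 Ab2 C4

A perfect octave down from Db3 gives Db2.
F3 down a perfect octave is F2.
C3: an octave down reaches C, and 12 semitones makes it C2.
A perfect octave down from Ab3 gives Ab2.
C5: an octave down reaches C, and 12 semitones makes it C4.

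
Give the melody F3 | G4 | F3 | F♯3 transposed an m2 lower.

F3: a second down reaches E, and 1 semitone makes it E3.
G4: a second down reaches F, and 1 semitone makes it F#4.
A minor second down from F3 gives E3.
A minor second down from F#3 gives E#3.

E3 F#4 E3 E#3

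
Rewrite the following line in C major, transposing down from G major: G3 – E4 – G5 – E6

From G down to C is a perfect fifth; apply that to each pitch.
G3 to C3
E4 to A3
G5 to C5
E6 to A5

C3 A3 C5 A5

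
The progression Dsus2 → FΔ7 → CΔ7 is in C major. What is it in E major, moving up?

F#sus2 AΔ7 EΔ7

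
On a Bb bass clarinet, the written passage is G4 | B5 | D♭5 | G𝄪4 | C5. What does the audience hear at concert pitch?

Written C4 on the Bb bass clarinet sounds as Bb2, a major ninth lower; apply that shift to every note.
G4 -> F3
B5 -> A4
Db5 -> Cb4
G##4 -> F##3
C5 -> Bb3

F3 A4 Cb4 F##3 Bb3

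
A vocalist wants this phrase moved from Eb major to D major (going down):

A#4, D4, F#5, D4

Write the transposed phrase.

G##4 C#4 E#5 C#4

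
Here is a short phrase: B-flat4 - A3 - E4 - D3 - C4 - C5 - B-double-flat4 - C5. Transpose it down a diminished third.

G#4 F##3 C##4 B#2 A#3 A#4 G4 A#4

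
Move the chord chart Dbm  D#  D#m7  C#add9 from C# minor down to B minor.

C# minor down to B minor is a major second; each chord root moves by that interval while the quality stays the same.
Dbm: root Db down a major second → Cb, giving Cbm.
D#: root D# down a major second → C#, giving C#.
D#m7: root D# down a major second → C#, giving C#m7.
C#add9: root C# down a major second → B, giving Badd9.

Cbm C# C#m7 Badd9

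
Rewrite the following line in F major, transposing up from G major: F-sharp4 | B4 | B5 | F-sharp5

G major to F major up is a minor seventh, so every note moves up by that interval.
F#4 gives E5
B4 gives A5
B5 gives A6
F#5 gives E6

E5 A5 A6 E6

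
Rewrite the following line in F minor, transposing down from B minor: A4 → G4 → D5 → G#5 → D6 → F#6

Eb4 Db4 Ab4 D5 Ab5 C6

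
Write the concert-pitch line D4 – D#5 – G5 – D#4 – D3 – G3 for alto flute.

G4 G#5 C6 G#4 G3 C4

The alto flute sounds a perfect fourth below written, so the written part must be a perfect fourth above concert — transpose each note up.
D4 → G4
D#5 → G#5
G5 → C6
D#4 → G#4
D3 → G3
G3 → C4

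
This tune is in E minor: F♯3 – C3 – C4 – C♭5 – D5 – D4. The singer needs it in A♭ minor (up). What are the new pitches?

From E up to A♭ is a diminished fourth; apply that to each pitch.
F#3 gives Bb3
C3 gives Fb3
C4 gives Fb4
Cb5 gives Fbb5
D5 gives Gb5
D4 gives Gb4

Bb3 Fb3 Fb4 Fbb5 Gb5 Gb4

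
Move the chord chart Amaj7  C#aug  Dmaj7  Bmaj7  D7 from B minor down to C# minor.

B minor down to C# minor is a minor seventh; each chord root moves by that interval while the quality stays the same.
Amaj7: root A down a minor seventh → B, giving Bmaj7.
C#aug: root C# down a minor seventh → D#, giving D#aug.
Dmaj7: root D down a minor seventh → E, giving Emaj7.
Bmaj7: root B down a minor seventh → C#, giving C#maj7.
D7: root D down a minor seventh → E, giving E7.

Bmaj7 D#aug Emaj7 C#maj7 E7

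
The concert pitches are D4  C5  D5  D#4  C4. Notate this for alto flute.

G4 F5 G5 G#4 F4

Written C4 sounds as G3 on the alto flute, so concert pitches are written a perfect fourth up.
D4 to G4
C5 to F5
D5 to G5
D#4 to G#4
C4 to F4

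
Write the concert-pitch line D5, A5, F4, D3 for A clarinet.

Written C4 sounds as A3 on the A clarinet, so concert pitches are written a minor third up.
D5 → F5
A5 → C6
F4 → Ab4
D3 → F3

F5 C6 Ab4 F3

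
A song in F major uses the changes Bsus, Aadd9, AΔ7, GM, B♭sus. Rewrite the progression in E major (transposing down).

A#sus G#add9 G#Δ7 F#M Asus

F major down to E major is a minor second; each chord root moves by that interval while the quality stays the same.
Bsus: root B down a minor second → A#, giving A#sus.
Aadd9: root A down a minor second → G#, giving G#add9.
AΔ7: root A down a minor second → G#, giving G#Δ7.
GM: root G down a minor second → F#, giving F#M.
B♭sus: root B♭ down a minor second → A, giving Asus.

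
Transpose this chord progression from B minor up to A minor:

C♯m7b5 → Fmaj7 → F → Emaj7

Bm7b5 Ebmaj7 Eb Dmaj7

B minor up to A minor is a minor seventh; each chord root moves by that interval while the quality stays the same.
C♯m7b5: root C♯ up a minor seventh → B, giving Bm7b5.
Fmaj7: root F up a minor seventh → Eb, giving Ebmaj7.
F: root F up a minor seventh → Eb, giving Eb.
Emaj7: root E up a minor seventh → D, giving Dmaj7.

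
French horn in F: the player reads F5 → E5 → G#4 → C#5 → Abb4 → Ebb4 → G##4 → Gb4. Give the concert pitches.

Bb4 A4 C#4 F#4 Dbb4 Abb3 C##4 Cb4

Written C4 on the French horn in F sounds as F3, a perfect fifth lower; apply that shift to every note.
F5 to Bb4
E5 to A4
G#4 to C#4
C#5 to F#4
Abb4 to Dbb4
Ebb4 to Abb3
G##4 to C##4
Gb4 to Cb4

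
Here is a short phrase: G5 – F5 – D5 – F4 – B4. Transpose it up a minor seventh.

A minor seventh up from G5 gives F6.
F5 up a minor seventh is Eb6.
D5 up a minor seventh is C6.
A minor seventh up from F4 gives Eb5.
B4 up a minor seventh is A5.

F6 Eb6 C6 Eb5 A5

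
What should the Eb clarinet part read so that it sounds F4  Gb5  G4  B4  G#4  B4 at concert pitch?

D4 Eb5 E4 G#4 E#4 G#4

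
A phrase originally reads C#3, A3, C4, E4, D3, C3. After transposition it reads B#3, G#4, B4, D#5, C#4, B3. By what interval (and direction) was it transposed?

up a major seventh

From C#3 to B#3 is 7 letter names — a seventh of some quality.
C#3 to B#3 is 11 semitones, which makes it a major seventh; the second version is higher, so the direction is up.
Checking another pair — C3 → B3 — gives the same interval.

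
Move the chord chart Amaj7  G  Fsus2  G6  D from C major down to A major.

F#maj7 E Dsus2 E6 B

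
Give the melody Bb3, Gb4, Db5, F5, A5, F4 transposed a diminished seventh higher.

Abb4 Fbb5 Cbb6 Ebb6 Gb6 Ebb5

A diminished seventh up from Bb3 gives Abb4.
Gb4: a seventh up reaches F, and 9 semitones makes it Fbb5.
Db5: a seventh up reaches C, and 9 semitones makes it Cbb6.
F5 up a diminished seventh is Ebb6.
A5: a seventh up reaches G, and 9 semitones makes it Gb6.
F4 up a diminished seventh is Ebb5.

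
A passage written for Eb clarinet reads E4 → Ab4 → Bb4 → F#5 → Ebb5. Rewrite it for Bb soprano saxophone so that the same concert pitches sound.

A4 Db5 Eb5 B5 Abb5

First find concert pitch: the Eb clarinet sounds a minor third above written, so E4 Ab4 Bb4 F#5 Ebb5 sounds G4 Cb5 Db5 A5 Gbb5.
Then write for Bb soprano saxophone: it sounds a major second below written, so the part must be a major second above concert.
G4 → A4
Cb5 → Db5
Db5 → Eb5
A5 → B5
Gbb5 → Abb5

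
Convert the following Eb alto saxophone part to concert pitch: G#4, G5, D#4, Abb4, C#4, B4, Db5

The Eb alto saxophone sounds a major sixth below written, so transpose each written note down a major sixth.
G#4 becomes B3
G5 becomes Bb4
D#4 becomes F#3
Abb4 becomes Cbb4
C#4 becomes E3
B4 becomes D4
Db5 becomes Fb4

B3 Bb4 F#3 Cbb4 E3 D4 Fb4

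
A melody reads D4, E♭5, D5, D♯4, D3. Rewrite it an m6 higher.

D4 up a minor sixth is Bb4.
A minor sixth up from Eb5 gives Cb6.
A minor sixth up from D5 gives Bb5.
A minor sixth up from D#4 gives B4.
A minor sixth up from D3 gives Bb3.

Bb4 Cb6 Bb5 B4 Bb3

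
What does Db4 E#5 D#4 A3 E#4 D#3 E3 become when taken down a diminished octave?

D3 E##4 D##3 A#2 E##3 D##2 E#2

Db4 -> D3
E#5 -> E##4
D#4 -> D##3
A3 -> A#2
E#4 -> E##3
D#3 -> D##2
E3 -> E#2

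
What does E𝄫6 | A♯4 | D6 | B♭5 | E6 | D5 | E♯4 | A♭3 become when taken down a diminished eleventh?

Bb4 E##3 A#4 F#4 B#4 A#3 B##2 E2

Ebb6 to Bb4
A#4 to E##3
D6 to A#4
Bb5 to F#4
E6 to B#4
D5 to A#3
E#4 to B##2
Ab3 to E2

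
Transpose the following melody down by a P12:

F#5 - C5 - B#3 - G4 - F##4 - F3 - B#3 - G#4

B3 F3 E#2 C3 B#2 Bb1 E#2 C#3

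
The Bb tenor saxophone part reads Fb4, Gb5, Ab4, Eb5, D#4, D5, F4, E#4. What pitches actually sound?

The Bb tenor saxophone sounds a major ninth below written, so transpose each written note down a major ninth.
Fb4 → Ebb3
Gb5 → Fb4
Ab4 → Gb3
Eb5 → Db4
D#4 → C#3
D5 → C4
F4 → Eb3
E#4 → D#3

Ebb3 Fb4 Gb3 Db4 C#3 C4 Eb3 D#3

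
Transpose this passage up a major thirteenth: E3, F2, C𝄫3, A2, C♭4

E3 up a major thirteenth is C#5.
A major thirteenth up from F2 gives D4.
Cbb3: a thirteenth up reaches A, and 21 semitones makes it Abb4.
A2: a thirteenth up reaches F, and 21 semitones makes it F#4.
Cb4 up a major thirteenth is Ab5.

C#5 D4 Abb4 F#4 Ab5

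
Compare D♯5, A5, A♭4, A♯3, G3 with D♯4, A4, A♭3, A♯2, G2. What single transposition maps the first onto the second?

down a perfect octave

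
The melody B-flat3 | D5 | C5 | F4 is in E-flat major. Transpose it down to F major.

C3 E4 D4 G3

E-flat major to F major down is a minor seventh, so every note moves down by that interval.
Bb3 becomes C3
D5 becomes E4
C5 becomes D4
F4 becomes G3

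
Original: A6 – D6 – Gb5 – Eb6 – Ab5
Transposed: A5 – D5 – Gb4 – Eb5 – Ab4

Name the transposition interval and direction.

Take the first pair: A6 → A5. A to A spans 8 letter names, so the interval is some kind of octave.
A5 to A6 is 12 semitones, which makes it a perfect octave; the second version is lower, so the direction is down.
Checking another pair — Ab5 → Ab4 — gives the same interval.

down a perfect octave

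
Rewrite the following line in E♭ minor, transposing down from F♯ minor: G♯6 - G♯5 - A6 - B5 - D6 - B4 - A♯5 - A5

From F♯ down to E♭ is an augmented second; apply that to each pitch.
G#6 to F6
G#5 to F5
A6 to Gb6
B5 to Ab5
D6 to Cb6
B4 to Ab4
A#5 to G5
A5 to Gb5

F6 F5 Gb6 Ab5 Cb6 Ab4 G5 Gb5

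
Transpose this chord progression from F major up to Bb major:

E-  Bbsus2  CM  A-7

A- Ebsus2 FM D-7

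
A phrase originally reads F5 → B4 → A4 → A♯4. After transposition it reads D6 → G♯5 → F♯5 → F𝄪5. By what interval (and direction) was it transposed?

up a major sixth

Take the first pair: F5 → D6. F to D spans 6 letter names, so the interval is some kind of sixth.
F5 to D6 is 9 semitones, which makes it a major sixth; the second version is higher, so the direction is up.
Checking another pair — A#4 → F##5 — gives the same interval.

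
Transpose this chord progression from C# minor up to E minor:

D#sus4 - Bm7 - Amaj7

F#sus4 Dm7 Cmaj7

C# minor up to E minor is a minor third; each chord root moves by that interval while the quality stays the same.
D#sus4: root D# up a minor third → F#, giving F#sus4.
Bm7: root B up a minor third → D, giving Dm7.
Amaj7: root A up a minor third → C, giving Cmaj7.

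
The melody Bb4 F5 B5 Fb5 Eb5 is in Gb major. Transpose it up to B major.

D#5 A#5 D##6 A5 G#5

Gb major to B major up is an augmented third, so every note moves up by that interval.
Bb4 → D#5
F5 → A#5
B5 → D##6
Fb5 → A5
Eb5 → G#5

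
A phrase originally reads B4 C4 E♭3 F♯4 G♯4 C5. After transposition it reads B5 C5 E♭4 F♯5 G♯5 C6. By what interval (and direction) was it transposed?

up a perfect octave

Take the first pair: B4 → B5. B to B spans 8 letter names, so the interval is some kind of octave.
B4 to B5 is 12 semitones, which makes it a perfect octave; the second version is higher, so the direction is up.
Checking another pair — C5 → C6 — gives the same interval.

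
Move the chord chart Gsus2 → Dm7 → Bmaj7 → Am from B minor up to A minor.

Fsus2 Cm7 Amaj7 Gm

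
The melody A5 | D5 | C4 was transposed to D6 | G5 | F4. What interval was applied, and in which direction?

up a perfect fourth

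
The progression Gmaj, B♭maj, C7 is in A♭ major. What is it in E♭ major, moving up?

A♭ major up to E♭ major is a perfect fifth; each chord root moves by that interval while the quality stays the same.
Gmaj: root G up a perfect fifth → D, giving Dmaj.
B♭maj: root B♭ up a perfect fifth → F, giving Fmaj.
C7: root C up a perfect fifth → G, giving G7.

Dmaj Fmaj G7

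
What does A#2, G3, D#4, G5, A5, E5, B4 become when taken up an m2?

B2 Ab3 E4 Ab5 Bb5 F5 C5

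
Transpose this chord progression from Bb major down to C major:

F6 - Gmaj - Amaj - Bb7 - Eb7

G6 Amaj Bmaj C7 F7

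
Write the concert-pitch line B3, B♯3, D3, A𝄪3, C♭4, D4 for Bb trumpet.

The Bb trumpet sounds a major second below written, so the written part must be a major second above concert — transpose each note up.
B3 gives C#4
B#3 gives C##4
D3 gives E3
A##3 gives B##3
Cb4 gives Db4
D4 gives E4

C#4 C##4 E3 B##3 Db4 E4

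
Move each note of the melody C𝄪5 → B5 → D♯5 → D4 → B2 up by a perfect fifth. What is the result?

G##5 F#6 A#5 A4 F#3

C##5 -> G##5
B5 -> F#6
D#5 -> A#5
D4 -> A4
B2 -> F#3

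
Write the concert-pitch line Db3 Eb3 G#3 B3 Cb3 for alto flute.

Gb3 Ab3 C#4 E4 Fb3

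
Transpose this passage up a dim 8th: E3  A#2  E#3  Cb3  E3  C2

A diminished octave up from E3 gives Eb4.
A#2: an octave up reaches A, and 11 semitones makes it A3.
E#3 up a diminished octave is E4.
A diminished octave up from Cb3 gives Cbb4.
E3 up a diminished octave is Eb4.
C2: an octave up reaches C, and 11 semitones makes it Cb3.

Eb4 A3 E4 Cbb4 Eb4 Cb3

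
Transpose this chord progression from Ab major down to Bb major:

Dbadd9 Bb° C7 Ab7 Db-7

Ab major down to Bb major is a minor seventh; each chord root moves by that interval while the quality stays the same.
Dbadd9: root Db down a minor seventh → Eb, giving Ebadd9.
Bb°: root Bb down a minor seventh → C, giving C°.
C7: root C down a minor seventh → D, giving D7.
Ab7: root Ab down a minor seventh → Bb, giving Bb7.
Db-7: root Db down a minor seventh → Eb, giving Eb-7.

Ebadd9 C° D7 Bb7 Eb-7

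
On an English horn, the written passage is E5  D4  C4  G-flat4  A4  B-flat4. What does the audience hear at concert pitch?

A4 G3 F3 Cb4 D4 Eb4

The English horn sounds a perfect fifth below written, so transpose each written note down a perfect fifth.
E5 becomes A4
D4 becomes G3
C4 becomes F3
Gb4 becomes Cb4
A4 becomes D4
Bb4 becomes Eb4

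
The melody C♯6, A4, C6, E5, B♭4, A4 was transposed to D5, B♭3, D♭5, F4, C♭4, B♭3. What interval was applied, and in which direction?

From C#6 to D5 is 7 letter names — a seventh of some quality.
D5 to C#6 is 11 semitones, which makes it a major seventh; the second version is lower, so the direction is down.
Checking another pair — A4 → Bb3 — gives the same interval.

down a major seventh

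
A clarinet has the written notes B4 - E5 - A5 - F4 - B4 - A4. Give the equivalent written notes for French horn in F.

D#5 G#5 C#6 A4 D#5 C#5

First find concert pitch: the A clarinet sounds a minor third below written, so B4 E5 A5 F4 B4 A4 sounds G#4 C#5 F#5 D4 G#4 F#4.
Then write for French horn in F: it sounds a perfect fifth below written, so the part must be a perfect fifth above concert.
G#4 → D#5
C#5 → G#5
F#5 → C#6
D4 → A4
G#4 → D#5
F#4 → C#5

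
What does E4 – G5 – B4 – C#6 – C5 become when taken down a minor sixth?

E4 to G#3
G5 to B4
B4 to D#4
C#6 to E#5
C5 to E4

G#3 B4 D#4 E#5 E4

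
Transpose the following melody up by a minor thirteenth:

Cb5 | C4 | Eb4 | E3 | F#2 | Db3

Cb5 up a minor thirteenth is Abb6.
C4 up a minor thirteenth is Ab5.
A minor thirteenth up from Eb4 gives Cb6.
E3 up a minor thirteenth is C5.
F#2: a thirteenth up reaches D, and 20 semitones makes it D4.
Db3 up a minor thirteenth is Bbb4.

Abb6 Ab5 Cb6 C5 D4 Bbb4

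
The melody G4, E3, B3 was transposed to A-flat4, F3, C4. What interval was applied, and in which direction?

up a minor second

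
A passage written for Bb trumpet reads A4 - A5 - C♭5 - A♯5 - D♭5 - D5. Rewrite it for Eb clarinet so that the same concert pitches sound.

E4 E5 Gb4 E#5 Ab4 A4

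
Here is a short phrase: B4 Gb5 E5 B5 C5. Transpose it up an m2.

B4 to C5
Gb5 to Abb5
E5 to F5
B5 to C6
C5 to Db5

C5 Abb5 F5 C6 Db5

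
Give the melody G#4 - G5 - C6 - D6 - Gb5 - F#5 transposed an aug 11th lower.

G#4 gives D3
G5 gives Db4
C6 gives Gb4
D6 gives Ab4
Gb5 gives Dbb4
F#5 gives C4

D3 Db4 Gb4 Ab4 Dbb4 C4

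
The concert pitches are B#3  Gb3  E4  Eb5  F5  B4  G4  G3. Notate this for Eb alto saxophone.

G##4 Eb4 C#5 C6 D6 G#5 E5 E4

Written C4 sounds as Eb3 on the Eb alto saxophone, so concert pitches are written a major sixth up.
B#3 becomes G##4
Gb3 becomes Eb4
E4 becomes C#5
Eb5 becomes C6
F5 becomes D6
B4 becomes G#5
G4 becomes E5
G3 becomes E4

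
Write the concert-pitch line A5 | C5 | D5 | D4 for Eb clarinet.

F#5 A4 B4 B3

The Eb clarinet sounds a minor third above written, so the written part must be a minor third below concert — transpose each note down.
A5 to F#5
C5 to A4
D5 to B4
D4 to B3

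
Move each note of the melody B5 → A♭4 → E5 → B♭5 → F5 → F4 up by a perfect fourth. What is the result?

E6 Db5 A5 Eb6 Bb5 Bb4

B5 gives E6
Ab4 gives Db5
E5 gives A5
Bb5 gives Eb6
F5 gives Bb5
F4 gives Bb4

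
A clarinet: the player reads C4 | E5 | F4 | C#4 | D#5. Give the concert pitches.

Written C4 on the A clarinet sounds as A3, a minor third lower; apply that shift to every note.
C4 to A3
E5 to C#5
F4 to D4
C#4 to A#3
D#5 to B#4

A3 C#5 D4 A#3 B#4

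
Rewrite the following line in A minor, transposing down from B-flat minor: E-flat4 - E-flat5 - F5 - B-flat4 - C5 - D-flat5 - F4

D4 D5 E5 A4 B4 C5 E4

From B-flat down to A is a minor second; apply that to each pitch.
Eb4 -> D4
Eb5 -> D5
F5 -> E5
Bb4 -> A4
C5 -> B4
Db5 -> C5
F4 -> E4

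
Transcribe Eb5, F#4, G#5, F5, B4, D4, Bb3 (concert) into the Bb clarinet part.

F5 G#4 A#5 G5 C#5 E4 C4

Written C4 sounds as Bb3 on the Bb clarinet, so concert pitches are written a major second up.
Eb5 gives F5
F#4 gives G#4
G#5 gives A#5
F5 gives G5
B4 gives C#5
D4 gives E4
Bb3 gives C4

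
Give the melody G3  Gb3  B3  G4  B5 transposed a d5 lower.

C#3 C3 E#3 C#4 E#5

G3 becomes C#3
Gb3 becomes C3
B3 becomes E#3
G4 becomes C#4
B5 becomes E#5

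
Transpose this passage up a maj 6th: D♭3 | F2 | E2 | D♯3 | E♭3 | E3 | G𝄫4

Db3 up a major sixth is Bb3.
F2 up a major sixth is D3.
E2: a sixth up reaches C, and 9 semitones makes it C#3.
D#3 up a major sixth is B#3.
Eb3: a sixth up reaches C, and 9 semitones makes it C4.
E3 up a major sixth is C#4.
Gbb4: a sixth up reaches E, and 9 semitones makes it Ebb5.

Bb3 D3 C#3 B#3 C4 C#4 Ebb5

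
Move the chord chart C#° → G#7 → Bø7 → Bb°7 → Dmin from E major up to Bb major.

G° D7 Fø7 Fb°7 Abmin

E major up to Bb major is a diminished fifth; each chord root moves by that interval while the quality stays the same.
C#°: root C# up a diminished fifth → G, giving G°.
G#7: root G# up a diminished fifth → D, giving D7.
Bø7: root B up a diminished fifth → F, giving Fø7.
Bb°7: root Bb up a diminished fifth → Fb, giving Fb°7.
Dmin: root D up a diminished fifth → Ab, giving Abmin.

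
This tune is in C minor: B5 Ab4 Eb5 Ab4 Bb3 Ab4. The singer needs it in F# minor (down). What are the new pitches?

From C down to F# is a diminished fifth; apply that to each pitch.
B5 becomes E#5
Ab4 becomes D4
Eb5 becomes A4
Ab4 becomes D4
Bb3 becomes E3
Ab4 becomes D4

E#5 D4 A4 D4 E3 D4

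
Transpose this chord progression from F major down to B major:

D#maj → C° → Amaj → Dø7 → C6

F major down to B major is a diminished fifth; each chord root moves by that interval while the quality stays the same.
D#maj: root D# down a diminished fifth → G##, giving G##maj.
C°: root C down a diminished fifth → F#, giving F#°.
Amaj: root A down a diminished fifth → D#, giving D#maj.
Dø7: root D down a diminished fifth → G#, giving G#ø7.
C6: root C down a diminished fifth → F#, giving F#6.

G##maj F#° D#maj G#ø7 F#6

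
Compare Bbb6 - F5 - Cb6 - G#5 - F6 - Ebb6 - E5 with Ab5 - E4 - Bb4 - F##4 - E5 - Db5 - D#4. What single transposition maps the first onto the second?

down a minor ninth

Take the first pair: Bbb6 → Ab5. B to A spans 9 letter names, so the interval is some kind of ninth.
Ab5 to Bbb6 is 13 semitones, which makes it a minor ninth; the second version is lower, so the direction is down.
Checking another pair — E5 → D#4 — gives the same interval.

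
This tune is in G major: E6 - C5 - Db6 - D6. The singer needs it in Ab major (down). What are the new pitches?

G major to Ab major down is a major seventh, so every note moves down by that interval.
E6 to F5
C5 to Db4
Db6 to Ebb5
D6 to Eb5

F5 Db4 Ebb5 Eb5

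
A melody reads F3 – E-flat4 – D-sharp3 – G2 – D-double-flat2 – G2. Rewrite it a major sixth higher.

D4 C5 B#3 E3 Bbb2 E3

F3 up a major sixth is D4.
A major sixth up from Eb4 gives C5.
D#3: a sixth up reaches B, and 9 semitones makes it B#3.
G2: a sixth up reaches E, and 9 semitones makes it E3.
Dbb2: a sixth up reaches B, and 9 semitones makes it Bbb2.
A major sixth up from G2 gives E3.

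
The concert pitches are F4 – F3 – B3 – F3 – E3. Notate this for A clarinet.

The A clarinet sounds a minor third below written, so the written part must be a minor third above concert — transpose each note up.
F4 becomes Ab4
F3 becomes Ab3
B3 becomes D4
F3 becomes Ab3
E3 becomes G3

Ab4 Ab3 D4 Ab3 G3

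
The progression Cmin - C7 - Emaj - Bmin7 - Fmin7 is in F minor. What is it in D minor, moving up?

Amin A7 C#maj G#min7 Dmin7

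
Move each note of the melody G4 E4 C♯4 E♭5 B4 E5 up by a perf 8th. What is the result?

G4 to G5
E4 to E5
C#4 to C#5
Eb5 to Eb6
B4 to B5
E5 to E6

G5 E5 C#5 Eb6 B5 E6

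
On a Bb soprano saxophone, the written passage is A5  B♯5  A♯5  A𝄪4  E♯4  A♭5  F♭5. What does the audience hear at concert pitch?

The Bb soprano saxophone sounds a major second below written, so transpose each written note down a major second.
A5 -> G5
B#5 -> A#5
A#5 -> G#5
A##4 -> G##4
E#4 -> D#4
Ab5 -> Gb5
Fb5 -> Ebb5

G5 A#5 G#5 G##4 D#4 Gb5 Ebb5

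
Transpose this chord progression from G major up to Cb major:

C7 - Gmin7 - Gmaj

G major up to Cb major is a diminished fourth; each chord root moves by that interval while the quality stays the same.
C7: root C up a diminished fourth → Fb, giving Fb7.
Gmin7: root G up a diminished fourth → Cb, giving Cbmin7.
Gmaj: root G up a diminished fourth → Cb, giving Cbmaj.

Fb7 Cbmin7 Cbmaj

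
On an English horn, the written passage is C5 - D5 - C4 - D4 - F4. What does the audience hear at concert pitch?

F4 G4 F3 G3 Bb3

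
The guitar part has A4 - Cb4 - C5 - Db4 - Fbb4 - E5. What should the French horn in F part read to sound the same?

First find concert pitch: the guitar sounds a perfect octave below written, so A4 Cb4 C5 Db4 Fbb4 E5 sounds A3 Cb3 C4 Db3 Fbb3 E4.
Then write for French horn in F: it sounds a perfect fifth below written, so the part must be a perfect fifth above concert.
A3 → E4
Cb3 → Gb3
C4 → G4
Db3 → Ab3
Fbb3 → Cbb4
E4 → B4

E4 Gb3 G4 Ab3 Cbb4 B4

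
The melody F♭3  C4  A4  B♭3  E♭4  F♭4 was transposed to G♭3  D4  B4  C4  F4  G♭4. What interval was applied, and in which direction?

up a major second

From Fb3 to Gb3 is 2 letter names — a second of some quality.
Fb3 to Gb3 is 2 semitones, which makes it a major second; the second version is higher, so the direction is up.
Checking another pair — Fb4 → Gb4 — gives the same interval.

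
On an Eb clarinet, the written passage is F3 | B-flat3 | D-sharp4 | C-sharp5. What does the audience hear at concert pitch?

Ab3 Db4 F#4 E5

The Eb clarinet sounds a minor third above written, so transpose each written note up a minor third.
F3 -> Ab3
Bb3 -> Db4
D#4 -> F#4
C#5 -> E5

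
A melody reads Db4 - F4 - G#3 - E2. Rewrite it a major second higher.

Db4 becomes Eb4
F4 becomes G4
G#3 becomes A#3
E2 becomes F#2

Eb4 G4 A#3 F#2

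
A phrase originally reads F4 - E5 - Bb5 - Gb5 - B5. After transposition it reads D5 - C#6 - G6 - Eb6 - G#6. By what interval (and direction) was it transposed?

From F4 to D5 is 6 letter names — a sixth of some quality.
F4 to D5 is 9 semitones, which makes it a major sixth; the second version is higher, so the direction is up.
Checking another pair — B5 → G#6 — gives the same interval.

up a major sixth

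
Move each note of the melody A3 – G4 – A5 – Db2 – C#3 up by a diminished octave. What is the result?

Ab4 Gb5 Ab6 Dbb3 C4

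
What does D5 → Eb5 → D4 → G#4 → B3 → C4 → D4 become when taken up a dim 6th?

A diminished sixth up from D5 gives Bbb5.
Eb5: a sixth up reaches C, and 7 semitones makes it Cbb6.
D4: a sixth up reaches B, and 7 semitones makes it Bbb4.
G#4: a sixth up reaches E, and 7 semitones makes it Eb5.
B3: a sixth up reaches G, and 7 semitones makes it Gb4.
A diminished sixth up from C4 gives Abb4.
D4 up a diminished sixth is Bbb4.

Bbb5 Cbb6 Bbb4 Eb5 Gb4 Abb4 Bbb4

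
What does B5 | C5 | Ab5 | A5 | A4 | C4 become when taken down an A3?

Gb5 Abb4 Fbb5 Fb5 Fb4 Abb3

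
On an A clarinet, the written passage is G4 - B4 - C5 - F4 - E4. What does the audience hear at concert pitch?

E4 G#4 A4 D4 C#4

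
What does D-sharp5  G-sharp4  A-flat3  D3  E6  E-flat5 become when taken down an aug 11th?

A3 D3 Ebb2 Ab1 Bb4 Bbb3

D#5 gives A3
G#4 gives D3
Ab3 gives Ebb2
D3 gives Ab1
E6 gives Bb4
Eb5 gives Bbb3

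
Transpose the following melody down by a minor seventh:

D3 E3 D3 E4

A minor seventh down from D3 gives E2.
A minor seventh down from E3 gives F#2.
D3: a seventh down reaches E, and 10 semitones makes it E2.
E4 down a minor seventh is F#3.

E2 F#2 E2 F#3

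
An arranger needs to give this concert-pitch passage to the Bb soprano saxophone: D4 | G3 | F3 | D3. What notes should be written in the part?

Written C4 sounds as Bb3 on the Bb soprano saxophone, so concert pitches are written a major second up.
D4 to E4
G3 to A3
F3 to G3
D3 to E3

E4 A3 G3 E3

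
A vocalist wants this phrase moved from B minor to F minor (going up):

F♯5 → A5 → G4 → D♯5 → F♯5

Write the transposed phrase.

C6 Eb6 Db5 A5 C6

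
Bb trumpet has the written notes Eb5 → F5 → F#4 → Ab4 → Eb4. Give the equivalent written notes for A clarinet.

Fb5 Gb5 G4 Bbb4 Fb4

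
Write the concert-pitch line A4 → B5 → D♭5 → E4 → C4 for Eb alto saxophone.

The Eb alto saxophone sounds a major sixth below written, so the written part must be a major sixth above concert — transpose each note up.
A4 gives F#5
B5 gives G#6
Db5 gives Bb5
E4 gives C#5
C4 gives A4

F#5 G#6 Bb5 C#5 A4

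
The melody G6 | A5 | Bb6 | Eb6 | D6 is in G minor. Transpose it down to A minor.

G minor to A minor down is a minor seventh, so every note moves down by that interval.
G6 gives A5
A5 gives B4
Bb6 gives C6
Eb6 gives F5
D6 gives E5

A5 B4 C6 F5 E5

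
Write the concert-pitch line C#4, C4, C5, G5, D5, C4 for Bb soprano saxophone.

Written C4 sounds as Bb3 on the Bb soprano saxophone, so concert pitches are written a major second up.
C#4 → D#4
C4 → D4
C5 → D5
G5 → A5
D5 → E5
C4 → D4

D#4 D4 D5 A5 E5 D4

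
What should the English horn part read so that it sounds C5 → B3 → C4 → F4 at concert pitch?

G5 F#4 G4 C5

The English horn sounds a perfect fifth below written, so the written part must be a perfect fifth above concert — transpose each note up.
C5 becomes G5
B3 becomes F#4
C4 becomes G4
F4 becomes C5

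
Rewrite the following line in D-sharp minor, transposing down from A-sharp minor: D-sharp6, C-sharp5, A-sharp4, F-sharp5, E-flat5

A-sharp minor to D-sharp minor down is a perfect fifth, so every note moves down by that interval.
D#6 → G#5
C#5 → F#4
A#4 → D#4
F#5 → B4
Eb5 → Ab4

G#5 F#4 D#4 B4 Ab4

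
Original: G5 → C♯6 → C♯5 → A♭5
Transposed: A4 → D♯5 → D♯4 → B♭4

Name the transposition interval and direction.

Take the first pair: G5 → A4. G to A spans 7 letter names, so the interval is some kind of seventh.
A4 to G5 is 10 semitones, which makes it a minor seventh; the second version is lower, so the direction is down.
Checking another pair — Ab5 → Bb4 — gives the same interval.

down a minor seventh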